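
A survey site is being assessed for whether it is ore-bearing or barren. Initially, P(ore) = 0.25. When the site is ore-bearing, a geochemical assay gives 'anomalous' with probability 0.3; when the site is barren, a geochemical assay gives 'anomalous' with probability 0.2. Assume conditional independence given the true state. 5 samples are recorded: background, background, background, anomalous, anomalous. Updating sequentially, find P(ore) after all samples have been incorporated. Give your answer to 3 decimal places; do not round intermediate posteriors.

0.334

After 'background': P(ore) = 0.7·0.2500 / (0.7·0.2500 + 0.8·0.7500) ≈ 0.2258
After 'background': P(ore) = 0.7·0.2258 / (0.7·0.2258 + 0.8·0.7742) ≈ 0.2033
After 'background': P(ore) = 0.7·0.2033 / (0.7·0.2033 + 0.8·0.7967) ≈ 0.1825
After 'anomalous': P(ore) = 0.3·0.1825 / (0.3·0.1825 + 0.2·0.8175) ≈ 0.2509
After 'anomalous': P(ore) = 0.3·0.2509 / (0.3·0.2509 + 0.2·0.7491) ≈ 0.3344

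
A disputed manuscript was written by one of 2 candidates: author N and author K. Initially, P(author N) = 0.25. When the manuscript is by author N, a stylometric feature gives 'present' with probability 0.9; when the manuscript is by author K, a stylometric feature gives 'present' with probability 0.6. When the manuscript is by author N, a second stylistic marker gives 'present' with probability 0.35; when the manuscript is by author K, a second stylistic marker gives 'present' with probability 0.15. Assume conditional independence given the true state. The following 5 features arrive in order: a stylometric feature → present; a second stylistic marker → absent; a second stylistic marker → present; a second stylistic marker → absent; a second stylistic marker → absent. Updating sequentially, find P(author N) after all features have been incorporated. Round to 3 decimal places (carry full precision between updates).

Apply Bayes' rule sequentially, carrying P(author N) forward.
After a stylometric feature='present': P(author N) = 0.9·0.2500 / (0.9·0.2500 + 0.6·0.7500) ≈ 0.3333
After a second stylistic marker='absent': P(author N) = 0.65·0.3333 / (0.65·0.3333 + 0.85·0.6667) ≈ 0.2766
After a second stylistic marker='present': P(author N) = 0.35·0.2766 / (0.35·0.2766 + 0.15·0.7234) ≈ 0.4715
After a second stylistic marker='absent': P(author N) = 0.65·0.4715 / (0.65·0.4715 + 0.85·0.5285) ≈ 0.4056
After a second stylistic marker='absent': P(author N) = 0.65·0.4056 / (0.65·0.4056 + 0.85·0.5944) ≈ 0.3428

0.343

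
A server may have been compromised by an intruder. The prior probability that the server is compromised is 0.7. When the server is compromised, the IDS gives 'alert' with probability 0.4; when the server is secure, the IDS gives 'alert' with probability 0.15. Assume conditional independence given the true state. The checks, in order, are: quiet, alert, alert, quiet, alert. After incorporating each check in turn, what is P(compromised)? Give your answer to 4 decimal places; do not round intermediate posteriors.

0.9566

Each posterior becomes the prior for the next update.
After 'quiet': P(compromised) = 0.6·0.7000 / (0.6·0.7000 + 0.85·0.3000) ≈ 0.6222
After 'alert': P(compromised) = 0.4·0.6222 / (0.4·0.6222 + 0.15·0.3778) ≈ 0.8145
After 'alert': P(compromised) = 0.4·0.8145 / (0.4·0.8145 + 0.15·0.1855) ≈ 0.9213
After 'quiet': P(compromised) = 0.6·0.9213 / (0.6·0.9213 + 0.85·0.0787) ≈ 0.8921
After 'alert': P(compromised) = 0.4·0.8921 / (0.4·0.8921 + 0.15·0.1079) ≈ 0.9566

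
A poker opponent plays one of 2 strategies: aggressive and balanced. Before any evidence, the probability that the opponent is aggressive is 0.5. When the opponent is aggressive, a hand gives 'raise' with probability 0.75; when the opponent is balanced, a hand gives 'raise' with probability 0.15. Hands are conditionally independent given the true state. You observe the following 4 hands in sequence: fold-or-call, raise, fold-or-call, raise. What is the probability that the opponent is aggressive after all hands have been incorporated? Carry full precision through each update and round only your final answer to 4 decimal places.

After 'fold-or-call': P(aggressive) = 0.25·0.5000 / (0.25·0.5000 + 0.85·0.5000) ≈ 0.2273
After 'raise': P(aggressive) = 0.75·0.2273 / (0.75·0.2273 + 0.15·0.7727) ≈ 0.5952
After 'fold-or-call': P(aggressive) = 0.25·0.5952 / (0.25·0.5952 + 0.85·0.4048) ≈ 0.3019
After 'raise': P(aggressive) = 0.75·0.3019 / (0.75·0.3019 + 0.15·0.6981) ≈ 0.6838

0.6838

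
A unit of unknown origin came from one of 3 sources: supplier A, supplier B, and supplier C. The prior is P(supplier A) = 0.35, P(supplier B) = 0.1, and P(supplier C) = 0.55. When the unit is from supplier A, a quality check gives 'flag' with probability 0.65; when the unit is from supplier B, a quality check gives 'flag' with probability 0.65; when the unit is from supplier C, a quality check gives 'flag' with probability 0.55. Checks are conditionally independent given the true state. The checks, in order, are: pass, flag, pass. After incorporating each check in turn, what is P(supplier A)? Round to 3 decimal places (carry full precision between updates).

0.287

After 'pass': normaliser = 0.35·0.3500 + 0.35·0.1000 + 0.45·0.5500; P(supplier A) ≈ 0.3025, P(supplier B) ≈ 0.0864, P(supplier C) ≈ 0.6111
After 'flag': normaliser = 0.65·0.3025 + 0.65·0.0864 + 0.55·0.6111; P(supplier A) ≈ 0.3339, P(supplier B) ≈ 0.0954, P(supplier C) ≈ 0.5708
After 'pass': normaliser = 0.35·0.3339 + 0.35·0.0954 + 0.45·0.5708; P(supplier A) ≈ 0.2870, P(supplier B) ≈ 0.0820, P(supplier C) ≈ 0.6309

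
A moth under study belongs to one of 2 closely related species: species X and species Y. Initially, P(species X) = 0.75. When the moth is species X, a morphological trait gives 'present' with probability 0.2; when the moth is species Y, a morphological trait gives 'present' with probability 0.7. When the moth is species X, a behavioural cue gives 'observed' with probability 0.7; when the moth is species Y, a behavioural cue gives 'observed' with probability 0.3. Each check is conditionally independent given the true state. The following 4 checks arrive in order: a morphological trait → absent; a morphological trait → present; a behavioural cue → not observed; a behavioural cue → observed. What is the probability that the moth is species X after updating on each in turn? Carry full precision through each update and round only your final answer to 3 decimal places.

After a morphological trait='absent': P(species X) = 0.8·0.7500 / (0.8·0.7500 + 0.3·0.2500) ≈ 0.8889
After a morphological trait='present': P(species X) = 0.2·0.8889 / (0.2·0.8889 + 0.7·0.1111) ≈ 0.6957
After a behavioural cue='not observed': P(species X) = 0.3·0.6957 / (0.3·0.6957 + 0.7·0.3043) ≈ 0.4948
After a behavioural cue='observed': P(species X) = 0.7·0.4948 / (0.7·0.4948 + 0.3·0.5052) ≈ 0.6957

0.696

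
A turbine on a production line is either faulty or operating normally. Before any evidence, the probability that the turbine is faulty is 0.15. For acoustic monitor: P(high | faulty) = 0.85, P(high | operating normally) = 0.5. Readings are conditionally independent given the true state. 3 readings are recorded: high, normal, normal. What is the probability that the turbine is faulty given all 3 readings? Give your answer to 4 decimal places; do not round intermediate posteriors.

After 'high': P(faulty) = 0.85·0.1500 / (0.85·0.1500 + 0.5·0.8500) ≈ 0.2308
After 'normal': P(faulty) = 0.15·0.2308 / (0.15·0.2308 + 0.5·0.7692) ≈ 0.0826
After 'normal': P(faulty) = 0.15·0.0826 / (0.15·0.0826 + 0.5·0.9174) ≈ 0.0263

0.0263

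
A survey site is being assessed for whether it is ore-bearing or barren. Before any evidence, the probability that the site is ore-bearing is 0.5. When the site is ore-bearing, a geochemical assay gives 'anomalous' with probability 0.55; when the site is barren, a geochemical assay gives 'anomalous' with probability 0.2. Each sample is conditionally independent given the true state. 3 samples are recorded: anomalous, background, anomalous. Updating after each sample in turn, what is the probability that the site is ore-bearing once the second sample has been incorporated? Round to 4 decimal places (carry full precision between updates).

After 'anomalous': P(ore) = 0.55·0.5000 / (0.55·0.5000 + 0.2·0.5000) ≈ 0.7333
After 'background': P(ore) = 0.45·0.7333 / (0.45·0.7333 + 0.8·0.2667) ≈ 0.6074

0.6074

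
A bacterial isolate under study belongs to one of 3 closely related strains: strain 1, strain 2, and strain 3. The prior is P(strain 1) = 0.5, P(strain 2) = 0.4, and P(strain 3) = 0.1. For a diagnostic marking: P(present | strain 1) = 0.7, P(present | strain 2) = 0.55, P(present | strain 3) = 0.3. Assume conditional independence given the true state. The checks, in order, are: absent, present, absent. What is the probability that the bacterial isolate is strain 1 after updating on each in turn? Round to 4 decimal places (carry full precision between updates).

After 'absent': normaliser = 0.3·0.5000 + 0.45·0.4000 + 0.7·0.1000; P(strain 1) ≈ 0.3750, P(strain 2) ≈ 0.4500, P(strain 3) ≈ 0.1750
After 'present': normaliser = 0.7·0.3750 + 0.55·0.4500 + 0.3·0.1750; P(strain 1) ≈ 0.4667, P(strain 2) ≈ 0.4400, P(strain 3) ≈ 0.0933
After 'absent': normaliser = 0.3·0.4667 + 0.45·0.4400 + 0.7·0.0933; P(strain 1) ≈ 0.3471, P(strain 2) ≈ 0.4909, P(strain 3) ≈ 0.1620

0.3471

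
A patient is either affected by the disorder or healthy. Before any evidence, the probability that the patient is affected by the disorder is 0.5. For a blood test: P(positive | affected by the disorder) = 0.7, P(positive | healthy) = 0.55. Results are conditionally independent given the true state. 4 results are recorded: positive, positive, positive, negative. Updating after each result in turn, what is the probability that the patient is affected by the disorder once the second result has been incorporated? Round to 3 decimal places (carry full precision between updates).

Apply Bayes' rule sequentially, carrying P(affected) forward.
After 'positive': P(affected) = 0.7·0.5000 / (0.7·0.5000 + 0.55·0.5000) ≈ 0.5600
After 'positive': P(affected) = 0.7·0.5600 / (0.7·0.5600 + 0.55·0.4400) ≈ 0.6183

0.618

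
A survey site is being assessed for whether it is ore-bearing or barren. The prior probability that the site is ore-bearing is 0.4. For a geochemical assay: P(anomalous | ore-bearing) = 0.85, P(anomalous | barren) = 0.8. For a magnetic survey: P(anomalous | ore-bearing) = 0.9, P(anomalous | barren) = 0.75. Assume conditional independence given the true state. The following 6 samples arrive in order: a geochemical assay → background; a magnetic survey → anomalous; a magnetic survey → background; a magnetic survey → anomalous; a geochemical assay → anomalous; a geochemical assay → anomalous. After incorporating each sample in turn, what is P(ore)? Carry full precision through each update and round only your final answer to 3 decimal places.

After a geochemical assay='background': P(ore) = 0.15·0.4000 / (0.15·0.4000 + 0.2·0.6000) ≈ 0.3333
After a magnetic survey='anomalous': P(ore) = 0.9·0.3333 / (0.9·0.3333 + 0.75·0.6667) ≈ 0.3750
After a magnetic survey='background': P(ore) = 0.1·0.3750 / (0.1·0.3750 + 0.25·0.6250) ≈ 0.1935
After a magnetic survey='anomalous': P(ore) = 0.9·0.1935 / (0.9·0.1935 + 0.75·0.8065) ≈ 0.2236
After a geochemical assay='anomalous': P(ore) = 0.85·0.2236 / (0.85·0.2236 + 0.8·0.7764) ≈ 0.2343
After a geochemical assay='anomalous': P(ore) = 0.85·0.2343 / (0.85·0.2343 + 0.8·0.7657) ≈ 0.2454

0.245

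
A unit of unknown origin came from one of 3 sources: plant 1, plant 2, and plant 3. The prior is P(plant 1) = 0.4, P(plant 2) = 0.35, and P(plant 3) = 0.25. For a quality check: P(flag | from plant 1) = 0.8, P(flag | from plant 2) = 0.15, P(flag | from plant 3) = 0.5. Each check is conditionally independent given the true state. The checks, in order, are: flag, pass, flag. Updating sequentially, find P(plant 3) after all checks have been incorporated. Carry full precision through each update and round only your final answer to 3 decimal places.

Apply Bayes' rule sequentially, carrying P(plant 3) forward.
After 'flag': normaliser = 0.8·0.4000 + 0.15·0.3500 + 0.5·0.2500; P(plant 1) ≈ 0.6432, P(plant 2) ≈ 0.1055, P(plant 3) ≈ 0.2513
After 'pass': normaliser = 0.2·0.6432 + 0.85·0.1055 + 0.5·0.2513; P(plant 1) ≈ 0.3740, P(plant 2) ≈ 0.2608, P(plant 3) ≈ 0.3652
After 'flag': normaliser = 0.8·0.3740 + 0.15·0.2608 + 0.5·0.3652; P(plant 1) ≈ 0.5744, P(plant 2) ≈ 0.0751, P(plant 3) ≈ 0.3506

0.351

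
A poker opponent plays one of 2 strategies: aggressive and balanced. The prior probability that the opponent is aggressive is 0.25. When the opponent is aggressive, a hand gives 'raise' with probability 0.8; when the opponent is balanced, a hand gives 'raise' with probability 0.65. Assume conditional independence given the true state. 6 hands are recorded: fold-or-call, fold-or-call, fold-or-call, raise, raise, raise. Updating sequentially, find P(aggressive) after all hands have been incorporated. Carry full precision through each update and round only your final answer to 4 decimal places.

Apply Bayes' rule sequentially, carrying P(aggressive) forward.
After 'fold-or-call': P(aggressive) = 0.2·0.2500 / (0.2·0.2500 + 0.35·0.7500) ≈ 0.1600
After 'fold-or-call': P(aggressive) = 0.2·0.1600 / (0.2·0.1600 + 0.35·0.8400) ≈ 0.0982
After 'fold-or-call': P(aggressive) = 0.2·0.0982 / (0.2·0.0982 + 0.35·0.9018) ≈ 0.0586
After 'raise': P(aggressive) = 0.8·0.0586 / (0.8·0.0586 + 0.65·0.9414) ≈ 0.0711
After 'raise': P(aggressive) = 0.8·0.0711 / (0.8·0.0711 + 0.65·0.9289) ≈ 0.0861
After 'raise': P(aggressive) = 0.8·0.0861 / (0.8·0.0861 + 0.65·0.9139) ≈ 0.1039

0.1039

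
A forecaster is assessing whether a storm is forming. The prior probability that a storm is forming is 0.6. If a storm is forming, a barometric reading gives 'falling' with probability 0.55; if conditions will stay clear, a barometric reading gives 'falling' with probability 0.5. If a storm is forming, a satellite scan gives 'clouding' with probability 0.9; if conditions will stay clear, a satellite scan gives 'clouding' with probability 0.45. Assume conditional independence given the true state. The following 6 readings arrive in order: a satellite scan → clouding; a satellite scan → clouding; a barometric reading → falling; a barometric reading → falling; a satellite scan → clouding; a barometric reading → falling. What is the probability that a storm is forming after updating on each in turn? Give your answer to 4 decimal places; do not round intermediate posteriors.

After a satellite scan='clouding': P(storm) = 0.9·0.6000 / (0.9·0.6000 + 0.45·0.4000) ≈ 0.7500
After a satellite scan='clouding': P(storm) = 0.9·0.7500 / (0.9·0.7500 + 0.45·0.2500) ≈ 0.8571
After a barometric reading='falling': P(storm) = 0.55·0.8571 / (0.55·0.8571 + 0.5·0.1429) ≈ 0.8684
After a barometric reading='falling': P(storm) = 0.55·0.8684 / (0.55·0.8684 + 0.5·0.1316) ≈ 0.8789
After a satellite scan='clouding': P(storm) = 0.9·0.8789 / (0.9·0.8789 + 0.45·0.1211) ≈ 0.9356
After a barometric reading='falling': P(storm) = 0.55·0.9356 / (0.55·0.9356 + 0.5·0.0644) ≈ 0.9411

0.9411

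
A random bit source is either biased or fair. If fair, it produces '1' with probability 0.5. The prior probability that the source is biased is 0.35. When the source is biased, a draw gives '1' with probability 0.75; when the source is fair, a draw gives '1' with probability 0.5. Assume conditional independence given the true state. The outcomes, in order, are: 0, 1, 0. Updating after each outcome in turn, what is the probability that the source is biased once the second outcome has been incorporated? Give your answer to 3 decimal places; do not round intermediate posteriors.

Each posterior becomes the prior for the next update.
After '0': P(biased) = 0.25·0.3500 / (0.25·0.3500 + 0.5·0.6500) ≈ 0.2121
After '1': P(biased) = 0.75·0.2121 / (0.75·0.2121 + 0.5·0.7879) ≈ 0.2877

0.288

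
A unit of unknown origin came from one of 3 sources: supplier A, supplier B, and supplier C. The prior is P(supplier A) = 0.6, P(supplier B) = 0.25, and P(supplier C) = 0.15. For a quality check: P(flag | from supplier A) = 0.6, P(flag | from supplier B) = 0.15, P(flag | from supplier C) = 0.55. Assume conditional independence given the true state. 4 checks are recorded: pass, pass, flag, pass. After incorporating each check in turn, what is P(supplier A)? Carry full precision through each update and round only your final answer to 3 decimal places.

0.430

Apply Bayes' rule sequentially, carrying P(supplier A) forward.
After 'pass': normaliser = 0.4·0.6000 + 0.85·0.2500 + 0.45·0.1500; P(supplier A) ≈ 0.4615, P(supplier B) ≈ 0.4087, P(supplier C) ≈ 0.1298
After 'pass': normaliser = 0.4·0.4615 + 0.85·0.4087 + 0.45·0.1298; P(supplier A) ≈ 0.3127, P(supplier B) ≈ 0.5884, P(supplier C) ≈ 0.0989
After 'flag': normaliser = 0.6·0.3127 + 0.15·0.5884 + 0.55·0.0989; P(supplier A) ≈ 0.5680, P(supplier B) ≈ 0.2672, P(supplier C) ≈ 0.1648
After 'pass': normaliser = 0.4·0.5680 + 0.85·0.2672 + 0.45·0.1648; P(supplier A) ≈ 0.4300, P(supplier B) ≈ 0.4298, P(supplier C) ≈ 0.1403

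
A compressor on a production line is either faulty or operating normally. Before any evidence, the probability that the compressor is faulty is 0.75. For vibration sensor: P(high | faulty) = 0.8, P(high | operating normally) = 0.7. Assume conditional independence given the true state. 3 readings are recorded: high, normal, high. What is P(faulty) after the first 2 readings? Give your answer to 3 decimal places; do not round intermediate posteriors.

After 'high': P(faulty) = 0.8·0.7500 / (0.8·0.7500 + 0.7·0.2500) ≈ 0.7742
After 'normal': P(faulty) = 0.2·0.7742 / (0.2·0.7742 + 0.3·0.2258) ≈ 0.6957

0.696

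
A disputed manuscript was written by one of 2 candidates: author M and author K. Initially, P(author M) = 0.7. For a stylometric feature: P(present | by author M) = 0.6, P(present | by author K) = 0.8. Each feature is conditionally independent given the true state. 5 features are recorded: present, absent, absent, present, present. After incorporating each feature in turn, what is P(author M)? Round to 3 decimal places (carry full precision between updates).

0.797

After 'present': P(author M) = 0.6·0.7000 / (0.6·0.7000 + 0.8·0.3000) ≈ 0.6364
After 'absent': P(author M) = 0.4·0.6364 / (0.4·0.6364 + 0.2·0.3636) ≈ 0.7778
After 'absent': P(author M) = 0.4·0.7778 / (0.4·0.7778 + 0.2·0.2222) ≈ 0.8750
After 'present': P(author M) = 0.6·0.8750 / (0.6·0.8750 + 0.8·0.1250) ≈ 0.8400
After 'present': P(author M) = 0.6·0.8400 / (0.6·0.8400 + 0.8·0.1600) ≈ 0.7975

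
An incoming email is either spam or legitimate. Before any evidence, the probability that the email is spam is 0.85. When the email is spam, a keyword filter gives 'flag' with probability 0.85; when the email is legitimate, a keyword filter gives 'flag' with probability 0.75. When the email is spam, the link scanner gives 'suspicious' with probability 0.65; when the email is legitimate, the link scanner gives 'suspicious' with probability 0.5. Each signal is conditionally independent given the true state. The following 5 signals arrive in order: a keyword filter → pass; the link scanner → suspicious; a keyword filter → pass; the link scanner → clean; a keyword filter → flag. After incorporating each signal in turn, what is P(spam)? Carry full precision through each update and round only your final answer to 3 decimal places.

0.678

After a keyword filter='pass': P(spam) = 0.15·0.8500 / (0.15·0.8500 + 0.25·0.1500) ≈ 0.7727
After the link scanner='suspicious': P(spam) = 0.65·0.7727 / (0.65·0.7727 + 0.5·0.2273) ≈ 0.8155
After a keyword filter='pass': P(spam) = 0.15·0.8155 / (0.15·0.8155 + 0.25·0.1845) ≈ 0.7262
After the link scanner='clean': P(spam) = 0.35·0.7262 / (0.35·0.7262 + 0.5·0.2738) ≈ 0.6499
After a keyword filter='flag': P(spam) = 0.85·0.6499 / (0.85·0.6499 + 0.75·0.3501) ≈ 0.6778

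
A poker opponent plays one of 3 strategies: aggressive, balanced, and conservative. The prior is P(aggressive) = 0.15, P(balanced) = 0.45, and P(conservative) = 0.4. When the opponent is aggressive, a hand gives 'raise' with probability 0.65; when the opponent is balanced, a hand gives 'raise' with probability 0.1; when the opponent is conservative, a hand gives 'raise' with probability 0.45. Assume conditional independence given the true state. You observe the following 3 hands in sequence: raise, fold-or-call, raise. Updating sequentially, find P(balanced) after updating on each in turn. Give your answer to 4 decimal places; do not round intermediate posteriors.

0.0572

After 'raise': normaliser = 0.65·0.1500 + 0.1·0.4500 + 0.45·0.4000; P(aggressive) ≈ 0.3023, P(balanced) ≈ 0.1395, P(conservative) ≈ 0.5581
After 'fold-or-call': normaliser = 0.35·0.3023 + 0.9·0.1395 + 0.55·0.5581; P(aggressive) ≈ 0.1965, P(balanced) ≈ 0.2333, P(conservative) ≈ 0.5702
After 'raise': normaliser = 0.65·0.1965 + 0.1·0.2333 + 0.45·0.5702; P(aggressive) ≈ 0.3134, P(balanced) ≈ 0.0572, P(conservative) ≈ 0.6294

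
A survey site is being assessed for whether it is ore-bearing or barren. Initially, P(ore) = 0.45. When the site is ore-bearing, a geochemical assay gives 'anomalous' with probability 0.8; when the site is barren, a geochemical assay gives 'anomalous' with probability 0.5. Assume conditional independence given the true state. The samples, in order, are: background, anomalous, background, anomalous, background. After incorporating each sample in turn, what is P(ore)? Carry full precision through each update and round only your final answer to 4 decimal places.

After 'background': P(ore) = 0.2·0.4500 / (0.2·0.4500 + 0.5·0.5500) ≈ 0.2466
After 'anomalous': P(ore) = 0.8·0.2466 / (0.8·0.2466 + 0.5·0.7534) ≈ 0.3437
After 'background': P(ore) = 0.2·0.3437 / (0.2·0.3437 + 0.5·0.6563) ≈ 0.1732
After 'anomalous': P(ore) = 0.8·0.1732 / (0.8·0.1732 + 0.5·0.8268) ≈ 0.2510
After 'background': P(ore) = 0.2·0.2510 / (0.2·0.2510 + 0.5·0.7490) ≈ 0.1182

0.1182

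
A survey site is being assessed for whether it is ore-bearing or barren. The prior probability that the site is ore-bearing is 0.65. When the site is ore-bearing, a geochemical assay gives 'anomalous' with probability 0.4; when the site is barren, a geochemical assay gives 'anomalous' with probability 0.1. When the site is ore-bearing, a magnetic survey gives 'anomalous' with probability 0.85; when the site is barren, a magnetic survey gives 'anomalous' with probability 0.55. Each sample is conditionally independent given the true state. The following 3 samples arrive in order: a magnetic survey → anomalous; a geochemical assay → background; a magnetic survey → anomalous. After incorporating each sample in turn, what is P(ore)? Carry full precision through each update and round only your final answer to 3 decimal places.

After a magnetic survey='anomalous': P(ore) = 0.85·0.6500 / (0.85·0.6500 + 0.55·0.3500) ≈ 0.7416
After a geochemical assay='background': P(ore) = 0.6·0.7416 / (0.6·0.7416 + 0.9·0.2584) ≈ 0.6568
After a magnetic survey='anomalous': P(ore) = 0.85·0.6568 / (0.85·0.6568 + 0.55·0.3432) ≈ 0.7473

0.747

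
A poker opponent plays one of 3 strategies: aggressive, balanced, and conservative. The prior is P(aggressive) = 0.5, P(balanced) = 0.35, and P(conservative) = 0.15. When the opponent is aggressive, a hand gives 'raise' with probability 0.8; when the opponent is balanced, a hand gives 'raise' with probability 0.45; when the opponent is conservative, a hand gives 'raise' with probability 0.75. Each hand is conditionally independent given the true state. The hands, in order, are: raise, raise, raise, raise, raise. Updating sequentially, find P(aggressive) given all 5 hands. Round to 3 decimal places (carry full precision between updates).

Apply Bayes' rule sequentially, carrying P(aggressive) forward.
After 'raise': normaliser = 0.8·0.5000 + 0.45·0.3500 + 0.75·0.1500; P(aggressive) ≈ 0.5970, P(balanced) ≈ 0.2351, P(conservative) ≈ 0.1679
After 'raise': normaliser = 0.8·0.5970 + 0.45·0.2351 + 0.75·0.1679; P(aggressive) ≈ 0.6733, P(balanced) ≈ 0.1491, P(conservative) ≈ 0.1775
After 'raise': normaliser = 0.8·0.6733 + 0.45·0.1491 + 0.75·0.1775; P(aggressive) ≈ 0.7290, P(balanced) ≈ 0.0908, P(conservative) ≈ 0.1802
After 'raise': normaliser = 0.8·0.7290 + 0.45·0.0908 + 0.75·0.1802; P(aggressive) ≈ 0.7682, P(balanced) ≈ 0.0538, P(conservative) ≈ 0.1780
After 'raise': normaliser = 0.8·0.7682 + 0.45·0.0538 + 0.75·0.1780; P(aggressive) ≈ 0.7957, P(balanced) ≈ 0.0314, P(conservative) ≈ 0.1729

0.796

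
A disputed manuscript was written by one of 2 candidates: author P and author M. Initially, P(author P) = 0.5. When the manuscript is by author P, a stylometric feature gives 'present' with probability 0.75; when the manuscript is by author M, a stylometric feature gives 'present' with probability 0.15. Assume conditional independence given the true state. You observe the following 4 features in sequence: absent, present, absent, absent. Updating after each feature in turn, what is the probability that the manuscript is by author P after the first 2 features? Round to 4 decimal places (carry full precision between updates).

0.5952

Each posterior becomes the prior for the next update.
After 'absent': P(author P) = 0.25·0.5000 / (0.25·0.5000 + 0.85·0.5000) ≈ 0.2273
After 'present': P(author P) = 0.75·0.2273 / (0.75·0.2273 + 0.15·0.7727) ≈ 0.5952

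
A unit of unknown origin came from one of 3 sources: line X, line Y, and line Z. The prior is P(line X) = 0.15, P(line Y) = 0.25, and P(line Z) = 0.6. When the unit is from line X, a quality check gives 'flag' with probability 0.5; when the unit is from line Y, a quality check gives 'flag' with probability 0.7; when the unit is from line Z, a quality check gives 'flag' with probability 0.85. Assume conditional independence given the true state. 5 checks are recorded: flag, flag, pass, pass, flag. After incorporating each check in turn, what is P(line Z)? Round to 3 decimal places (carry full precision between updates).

0.401

After 'flag': normaliser = 0.5·0.1500 + 0.7·0.2500 + 0.85·0.6000; P(line X) ≈ 0.0987, P(line Y) ≈ 0.2303, P(line Z) ≈ 0.6711
After 'flag': normaliser = 0.5·0.0987 + 0.7·0.2303 + 0.85·0.6711; P(line X) ≈ 0.0632, P(line Y) ≈ 0.2064, P(line Z) ≈ 0.7304
After 'pass': normaliser = 0.5·0.0632 + 0.3·0.2064 + 0.15·0.7304; P(line X) ≈ 0.1556, P(line Y) ≈ 0.3049, P(line Z) ≈ 0.5395
After 'pass': normaliser = 0.5·0.1556 + 0.3·0.3049 + 0.15·0.5395; P(line X) ≈ 0.3109, P(line Y) ≈ 0.3656, P(line Z) ≈ 0.3235
After 'flag': normaliser = 0.5·0.3109 + 0.7·0.3656 + 0.85·0.3235; P(line X) ≈ 0.2265, P(line Y) ≈ 0.3729, P(line Z) ≈ 0.4006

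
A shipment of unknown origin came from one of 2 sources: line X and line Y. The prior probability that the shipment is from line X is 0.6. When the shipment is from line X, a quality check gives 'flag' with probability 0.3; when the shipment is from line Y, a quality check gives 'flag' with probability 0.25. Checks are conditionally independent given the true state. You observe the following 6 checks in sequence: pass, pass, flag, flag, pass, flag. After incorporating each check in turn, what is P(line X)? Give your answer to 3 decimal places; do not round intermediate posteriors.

After 'pass': P(line X) = 0.7·0.6000 / (0.7·0.6000 + 0.75·0.4000) ≈ 0.5833
After 'pass': P(line X) = 0.7·0.5833 / (0.7·0.5833 + 0.75·0.4167) ≈ 0.5665
After 'flag': P(line X) = 0.3·0.5665 / (0.3·0.5665 + 0.25·0.4335) ≈ 0.6106
After 'flag': P(line X) = 0.3·0.6106 / (0.3·0.6106 + 0.25·0.3894) ≈ 0.6530
After 'pass': P(line X) = 0.7·0.6530 / (0.7·0.6530 + 0.75·0.3470) ≈ 0.6372
After 'flag': P(line X) = 0.3·0.6372 / (0.3·0.6372 + 0.25·0.3628) ≈ 0.6782

0.678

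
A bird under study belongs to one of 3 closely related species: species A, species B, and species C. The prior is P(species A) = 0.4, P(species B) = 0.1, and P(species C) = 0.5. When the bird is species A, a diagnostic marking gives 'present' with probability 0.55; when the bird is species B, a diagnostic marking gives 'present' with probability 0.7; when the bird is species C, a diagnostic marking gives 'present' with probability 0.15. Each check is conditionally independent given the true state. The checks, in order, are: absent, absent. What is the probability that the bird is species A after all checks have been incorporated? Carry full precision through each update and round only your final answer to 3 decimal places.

0.180

Apply Bayes' rule sequentially, carrying P(species A) forward.
After 'absent': normaliser = 0.45·0.4000 + 0.3·0.1000 + 0.85·0.5000; P(species A) ≈ 0.2835, P(species B) ≈ 0.0472, P(species C) ≈ 0.6693
After 'absent': normaliser = 0.45·0.2835 + 0.3·0.0472 + 0.85·0.6693; P(species A) ≈ 0.1795, P(species B) ≈ 0.0199, P(species C) ≈ 0.8006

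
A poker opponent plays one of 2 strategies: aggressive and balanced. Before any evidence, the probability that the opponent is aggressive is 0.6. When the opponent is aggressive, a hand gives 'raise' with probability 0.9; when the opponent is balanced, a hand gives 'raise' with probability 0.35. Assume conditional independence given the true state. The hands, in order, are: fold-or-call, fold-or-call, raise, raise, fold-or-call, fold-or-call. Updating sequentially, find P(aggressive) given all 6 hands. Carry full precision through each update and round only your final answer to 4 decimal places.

After 'fold-or-call': P(aggressive) = 0.1·0.6000 / (0.1·0.6000 + 0.65·0.4000) ≈ 0.1875
After 'fold-or-call': P(aggressive) = 0.1·0.1875 / (0.1·0.1875 + 0.65·0.8125) ≈ 0.0343
After 'raise': P(aggressive) = 0.9·0.0343 / (0.9·0.0343 + 0.35·0.9657) ≈ 0.0837
After 'raise': P(aggressive) = 0.9·0.0837 / (0.9·0.0837 + 0.35·0.9163) ≈ 0.1901
After 'fold-or-call': P(aggressive) = 0.1·0.1901 / (0.1·0.1901 + 0.65·0.8099) ≈ 0.0349
After 'fold-or-call': P(aggressive) = 0.1·0.0349 / (0.1·0.0349 + 0.65·0.9651) ≈ 0.0055

0.0055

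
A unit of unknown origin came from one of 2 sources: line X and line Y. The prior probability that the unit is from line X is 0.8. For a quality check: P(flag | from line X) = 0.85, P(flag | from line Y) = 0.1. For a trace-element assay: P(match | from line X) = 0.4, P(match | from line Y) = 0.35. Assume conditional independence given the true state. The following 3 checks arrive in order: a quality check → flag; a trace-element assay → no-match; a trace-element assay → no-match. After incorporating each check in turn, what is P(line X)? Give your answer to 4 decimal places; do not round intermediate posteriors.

0.9666

Each posterior becomes the prior for the next update.
After a quality check='flag': P(line X) = 0.85·0.8000 / (0.85·0.8000 + 0.1·0.2000) ≈ 0.9714
After a trace-element assay='no-match': P(line X) = 0.6·0.9714 / (0.6·0.9714 + 0.65·0.0286) ≈ 0.9691
After a trace-element assay='no-match': P(line X) = 0.6·0.9691 / (0.6·0.9691 + 0.65·0.0309) ≈ 0.9666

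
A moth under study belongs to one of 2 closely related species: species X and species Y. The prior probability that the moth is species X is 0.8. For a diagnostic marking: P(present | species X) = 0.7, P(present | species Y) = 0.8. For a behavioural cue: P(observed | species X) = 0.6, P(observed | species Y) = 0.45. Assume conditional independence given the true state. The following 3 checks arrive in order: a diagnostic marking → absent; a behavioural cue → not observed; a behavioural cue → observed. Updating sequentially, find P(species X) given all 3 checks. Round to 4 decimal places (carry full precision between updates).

0.8533

Each posterior becomes the prior for the next update.
After a diagnostic marking='absent': P(species X) = 0.3·0.8000 / (0.3·0.8000 + 0.2·0.2000) ≈ 0.8571
After a behavioural cue='not observed': P(species X) = 0.4·0.8571 / (0.4·0.8571 + 0.55·0.1429) ≈ 0.8136
After a behavioural cue='observed': P(species X) = 0.6·0.8136 / (0.6·0.8136 + 0.45·0.1864) ≈ 0.8533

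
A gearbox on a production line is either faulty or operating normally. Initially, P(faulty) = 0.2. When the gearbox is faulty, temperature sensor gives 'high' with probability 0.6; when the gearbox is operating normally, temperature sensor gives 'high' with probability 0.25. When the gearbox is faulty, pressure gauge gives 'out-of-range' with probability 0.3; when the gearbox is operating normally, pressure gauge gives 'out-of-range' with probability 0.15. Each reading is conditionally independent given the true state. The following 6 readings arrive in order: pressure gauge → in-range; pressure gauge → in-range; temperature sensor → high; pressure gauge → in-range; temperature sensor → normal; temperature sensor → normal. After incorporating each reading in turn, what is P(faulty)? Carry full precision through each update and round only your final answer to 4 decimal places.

Apply Bayes' rule sequentially, carrying P(faulty) forward.
After pressure gauge='in-range': P(faulty) = 0.7·0.2000 / (0.7·0.2000 + 0.85·0.8000) ≈ 0.1707
After pressure gauge='in-range': P(faulty) = 0.7·0.1707 / (0.7·0.1707 + 0.85·0.8293) ≈ 0.1450
After temperature sensor='high': P(faulty) = 0.6·0.1450 / (0.6·0.1450 + 0.25·0.8550) ≈ 0.2892
After pressure gauge='in-range': P(faulty) = 0.7·0.2892 / (0.7·0.2892 + 0.85·0.7108) ≈ 0.2510
After temperature sensor='normal': P(faulty) = 0.4·0.2510 / (0.4·0.2510 + 0.75·0.7490) ≈ 0.1516
After temperature sensor='normal': P(faulty) = 0.4·0.1516 / (0.4·0.1516 + 0.75·0.8484) ≈ 0.0870

0.0870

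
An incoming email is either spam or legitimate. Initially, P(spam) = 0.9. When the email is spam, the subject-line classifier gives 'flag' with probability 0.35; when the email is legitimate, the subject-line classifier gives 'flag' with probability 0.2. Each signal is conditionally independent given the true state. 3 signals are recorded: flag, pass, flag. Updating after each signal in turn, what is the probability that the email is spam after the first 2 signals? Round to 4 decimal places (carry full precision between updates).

0.9275

Each posterior becomes the prior for the next update.
After 'flag': P(spam) = 0.35·0.9000 / (0.35·0.9000 + 0.2·0.1000) ≈ 0.9403
After 'pass': P(spam) = 0.65·0.9403 / (0.65·0.9403 + 0.8·0.0597) ≈ 0.9275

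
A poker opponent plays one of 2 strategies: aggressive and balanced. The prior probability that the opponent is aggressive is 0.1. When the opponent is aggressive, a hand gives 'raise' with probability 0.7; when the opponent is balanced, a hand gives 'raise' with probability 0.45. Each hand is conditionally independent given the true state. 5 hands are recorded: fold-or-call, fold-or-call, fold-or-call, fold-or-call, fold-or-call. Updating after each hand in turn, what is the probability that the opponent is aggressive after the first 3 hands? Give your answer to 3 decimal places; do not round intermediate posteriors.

After 'fold-or-call': P(aggressive) = 0.3·0.1000 / (0.3·0.1000 + 0.55·0.9000) ≈ 0.0571
After 'fold-or-call': P(aggressive) = 0.3·0.0571 / (0.3·0.0571 + 0.55·0.9429) ≈ 0.0320
After 'fold-or-call': P(aggressive) = 0.3·0.0320 / (0.3·0.0320 + 0.55·0.9680) ≈ 0.0177

0.018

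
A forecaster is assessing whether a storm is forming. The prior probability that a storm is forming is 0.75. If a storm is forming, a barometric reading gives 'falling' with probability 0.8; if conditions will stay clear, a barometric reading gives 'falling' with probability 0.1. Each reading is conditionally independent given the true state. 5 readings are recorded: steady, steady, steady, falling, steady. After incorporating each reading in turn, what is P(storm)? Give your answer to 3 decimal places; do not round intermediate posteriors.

0.055

Apply Bayes' rule sequentially, carrying P(storm) forward.
After 'steady': P(storm) = 0.2·0.7500 / (0.2·0.7500 + 0.9·0.2500) ≈ 0.4000
After 'steady': P(storm) = 0.2·0.4000 / (0.2·0.4000 + 0.9·0.6000) ≈ 0.1290
After 'steady': P(storm) = 0.2·0.1290 / (0.2·0.1290 + 0.9·0.8710) ≈ 0.0319
After 'falling': P(storm) = 0.8·0.0319 / (0.8·0.0319 + 0.1·0.9681) ≈ 0.2085
After 'steady': P(storm) = 0.2·0.2085 / (0.2·0.2085 + 0.9·0.7915) ≈ 0.0553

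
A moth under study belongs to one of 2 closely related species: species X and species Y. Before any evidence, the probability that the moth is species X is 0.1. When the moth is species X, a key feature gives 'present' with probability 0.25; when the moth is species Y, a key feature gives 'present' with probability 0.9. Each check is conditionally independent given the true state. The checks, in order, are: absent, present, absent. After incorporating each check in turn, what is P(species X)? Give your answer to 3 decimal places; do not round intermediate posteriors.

After 'absent': P(species X) = 0.75·0.1000 / (0.75·0.1000 + 0.1·0.9000) ≈ 0.4545
After 'present': P(species X) = 0.25·0.4545 / (0.25·0.4545 + 0.9·0.5455) ≈ 0.1880
After 'absent': P(species X) = 0.75·0.1880 / (0.75·0.1880 + 0.1·0.8120) ≈ 0.6345

0.635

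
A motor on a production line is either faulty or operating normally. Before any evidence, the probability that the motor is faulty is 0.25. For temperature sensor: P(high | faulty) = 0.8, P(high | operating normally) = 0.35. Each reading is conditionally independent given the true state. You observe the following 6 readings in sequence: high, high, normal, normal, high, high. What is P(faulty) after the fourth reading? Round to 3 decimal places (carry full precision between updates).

0.142

After 'high': P(faulty) = 0.8·0.2500 / (0.8·0.2500 + 0.35·0.7500) ≈ 0.4324
After 'high': P(faulty) = 0.8·0.4324 / (0.8·0.4324 + 0.35·0.5676) ≈ 0.6352
After 'normal': P(faulty) = 0.2·0.6352 / (0.2·0.6352 + 0.65·0.3648) ≈ 0.3489
After 'normal': P(faulty) = 0.2·0.3489 / (0.2·0.3489 + 0.65·0.6511) ≈ 0.1415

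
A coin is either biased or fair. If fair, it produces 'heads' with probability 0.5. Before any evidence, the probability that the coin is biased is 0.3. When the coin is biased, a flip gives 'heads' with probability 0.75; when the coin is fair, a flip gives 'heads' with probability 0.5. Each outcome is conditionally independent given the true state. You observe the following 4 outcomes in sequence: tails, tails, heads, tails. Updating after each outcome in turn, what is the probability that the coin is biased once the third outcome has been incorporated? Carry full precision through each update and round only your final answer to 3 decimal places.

0.138

Apply Bayes' rule sequentially, carrying P(biased) forward.
After 'tails': P(biased) = 0.25·0.3000 / (0.25·0.3000 + 0.5·0.7000) ≈ 0.1765
After 'tails': P(biased) = 0.25·0.1765 / (0.25·0.1765 + 0.5·0.8235) ≈ 0.0968
After 'heads': P(biased) = 0.75·0.0968 / (0.75·0.0968 + 0.5·0.9032) ≈ 0.1385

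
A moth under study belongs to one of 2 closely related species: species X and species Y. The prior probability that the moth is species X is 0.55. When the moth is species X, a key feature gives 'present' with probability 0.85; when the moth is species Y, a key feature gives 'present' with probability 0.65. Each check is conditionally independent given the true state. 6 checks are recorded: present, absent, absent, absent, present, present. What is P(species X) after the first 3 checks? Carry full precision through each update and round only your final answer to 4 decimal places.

0.2269

After 'present': P(species X) = 0.85·0.5500 / (0.85·0.5500 + 0.65·0.4500) ≈ 0.6151
After 'absent': P(species X) = 0.15·0.6151 / (0.15·0.6151 + 0.35·0.3849) ≈ 0.4065
After 'absent': P(species X) = 0.15·0.4065 / (0.15·0.4065 + 0.35·0.5935) ≈ 0.2269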